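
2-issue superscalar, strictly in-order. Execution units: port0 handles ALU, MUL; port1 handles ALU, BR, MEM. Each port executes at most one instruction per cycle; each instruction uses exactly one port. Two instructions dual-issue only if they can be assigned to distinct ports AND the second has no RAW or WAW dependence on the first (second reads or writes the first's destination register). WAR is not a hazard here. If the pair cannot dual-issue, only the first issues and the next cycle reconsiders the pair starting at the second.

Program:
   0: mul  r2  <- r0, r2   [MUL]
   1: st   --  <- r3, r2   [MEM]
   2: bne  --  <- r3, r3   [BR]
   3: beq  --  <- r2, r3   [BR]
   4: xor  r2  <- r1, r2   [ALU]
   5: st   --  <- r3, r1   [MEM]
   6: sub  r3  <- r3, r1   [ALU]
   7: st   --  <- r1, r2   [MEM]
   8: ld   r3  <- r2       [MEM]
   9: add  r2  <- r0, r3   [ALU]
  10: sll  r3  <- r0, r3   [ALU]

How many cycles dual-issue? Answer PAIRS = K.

c0: i0 mul.MUL  RAW r2
c1: i1 st.MEM  no-port MEM/BR
c2: i2 bne.BR  no-port BR/BR
c3: i3&i4 beq.BR/xor.ALU  dual
c4: i5&i6 st.MEM/sub.ALU  dual
c5: i7 st.MEM  no-port MEM/MEM
c6: i8 ld.MEM  RAW r3
c7: i9&i10 add.ALU/sll.ALU  dual

PAIRS = 3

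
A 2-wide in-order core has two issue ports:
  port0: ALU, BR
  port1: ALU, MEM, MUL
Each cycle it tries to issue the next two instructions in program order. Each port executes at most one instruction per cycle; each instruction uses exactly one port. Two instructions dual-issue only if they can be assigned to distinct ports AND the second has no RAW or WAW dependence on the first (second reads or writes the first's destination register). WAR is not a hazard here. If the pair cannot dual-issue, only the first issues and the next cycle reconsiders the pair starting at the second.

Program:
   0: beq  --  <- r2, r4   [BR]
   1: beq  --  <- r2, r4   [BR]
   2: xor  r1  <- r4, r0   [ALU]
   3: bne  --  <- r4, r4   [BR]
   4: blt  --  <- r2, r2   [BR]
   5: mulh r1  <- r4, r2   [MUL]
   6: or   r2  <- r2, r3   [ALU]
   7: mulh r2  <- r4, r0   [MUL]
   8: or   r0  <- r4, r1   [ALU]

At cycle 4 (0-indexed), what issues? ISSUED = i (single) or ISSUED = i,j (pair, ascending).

  cy0 -> i0 (beq.BR) no-port BR/BR
  cy1 -> i1+i2 (beq.BR/xor.ALU) pair
  cy2 -> i3 (bne.BR) no-port BR/BR
  cy3 -> i4+i5 (blt.BR/mulh.MUL) pair
  cy4 -> i6 (or.ALU) WAW r2
  cy5 -> i7+i8 (mulh.MUL/or.ALU) pair

ISSUED = 6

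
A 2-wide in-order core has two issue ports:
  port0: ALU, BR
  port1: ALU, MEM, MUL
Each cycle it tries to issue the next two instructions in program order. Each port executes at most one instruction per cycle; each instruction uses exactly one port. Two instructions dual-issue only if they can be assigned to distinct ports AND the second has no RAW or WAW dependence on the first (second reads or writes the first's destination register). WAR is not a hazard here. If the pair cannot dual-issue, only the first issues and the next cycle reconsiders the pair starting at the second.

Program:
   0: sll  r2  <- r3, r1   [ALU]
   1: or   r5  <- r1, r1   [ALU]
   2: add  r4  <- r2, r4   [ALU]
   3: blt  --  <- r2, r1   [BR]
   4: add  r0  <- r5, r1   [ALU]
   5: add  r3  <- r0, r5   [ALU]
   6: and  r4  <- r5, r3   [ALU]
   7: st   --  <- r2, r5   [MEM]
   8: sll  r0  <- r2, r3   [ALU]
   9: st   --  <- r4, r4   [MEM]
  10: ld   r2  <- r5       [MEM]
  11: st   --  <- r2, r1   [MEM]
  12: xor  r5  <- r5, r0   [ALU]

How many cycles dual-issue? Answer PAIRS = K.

PAIRS = 5

[0] i0&i1  sll;or  -- dual
[1] i2&i3  add;blt  -- dual
[2] i4  add  -- RAW r0
[3] i5  add  -- RAW r3
[4] i6&i7  and;st  -- dual
[5] i8&i9  sll;st  -- dual
[6] i10  ld  -- no-port MEM/MEM
[7] i11&i12  st;xor  -- dual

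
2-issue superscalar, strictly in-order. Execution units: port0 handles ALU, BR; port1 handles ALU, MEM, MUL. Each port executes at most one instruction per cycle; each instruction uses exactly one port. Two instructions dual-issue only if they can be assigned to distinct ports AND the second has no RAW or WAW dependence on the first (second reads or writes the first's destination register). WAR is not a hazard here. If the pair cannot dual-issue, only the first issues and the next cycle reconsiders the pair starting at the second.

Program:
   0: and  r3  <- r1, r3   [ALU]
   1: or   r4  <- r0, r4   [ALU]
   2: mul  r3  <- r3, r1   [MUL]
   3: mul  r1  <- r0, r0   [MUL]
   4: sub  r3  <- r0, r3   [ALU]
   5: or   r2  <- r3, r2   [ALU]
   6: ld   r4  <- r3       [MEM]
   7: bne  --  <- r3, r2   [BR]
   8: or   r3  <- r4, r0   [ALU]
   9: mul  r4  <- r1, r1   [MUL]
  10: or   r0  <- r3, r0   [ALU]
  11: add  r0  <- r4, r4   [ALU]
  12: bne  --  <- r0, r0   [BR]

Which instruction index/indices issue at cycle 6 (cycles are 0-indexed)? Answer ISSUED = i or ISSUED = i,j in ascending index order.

ISSUED = 11

#0 head=0: and.ALU or.ALU i0,i1 dual
#1 head=2: mul.MUL i2 no-port MUL/MUL
#2 head=3: mul.MUL sub.ALU i3,i4 dual
#3 head=5: or.ALU ld.MEM i5,i6 dual
#4 head=7: bne.BR or.ALU i7,i8 dual
#5 head=9: mul.MUL or.ALU i9,i10 dual
#6 head=11: add.ALU i11 RAW r0
#7 head=12: bne.BR i12 tail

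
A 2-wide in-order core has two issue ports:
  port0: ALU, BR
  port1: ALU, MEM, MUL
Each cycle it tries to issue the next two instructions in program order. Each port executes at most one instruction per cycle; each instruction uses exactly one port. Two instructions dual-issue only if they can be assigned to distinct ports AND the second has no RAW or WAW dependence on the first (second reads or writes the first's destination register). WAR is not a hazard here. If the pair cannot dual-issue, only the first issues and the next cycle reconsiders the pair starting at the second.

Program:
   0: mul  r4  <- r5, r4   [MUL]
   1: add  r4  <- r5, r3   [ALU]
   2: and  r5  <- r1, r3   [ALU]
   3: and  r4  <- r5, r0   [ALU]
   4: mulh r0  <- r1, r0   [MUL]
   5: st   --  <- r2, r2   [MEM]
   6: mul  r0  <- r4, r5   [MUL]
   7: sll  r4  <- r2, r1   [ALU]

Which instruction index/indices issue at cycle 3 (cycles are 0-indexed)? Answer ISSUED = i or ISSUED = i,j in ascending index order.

  cy0 -> i0 (mul) WAW r4
  cy1 -> i1&i2 (add+and) dual
  cy2 -> i3&i4 (and+mulh) dual
  cy3 -> i5 (st) no-port MEM/MUL
  cy4 -> i6&i7 (mul+sll) dual

ISSUED = 5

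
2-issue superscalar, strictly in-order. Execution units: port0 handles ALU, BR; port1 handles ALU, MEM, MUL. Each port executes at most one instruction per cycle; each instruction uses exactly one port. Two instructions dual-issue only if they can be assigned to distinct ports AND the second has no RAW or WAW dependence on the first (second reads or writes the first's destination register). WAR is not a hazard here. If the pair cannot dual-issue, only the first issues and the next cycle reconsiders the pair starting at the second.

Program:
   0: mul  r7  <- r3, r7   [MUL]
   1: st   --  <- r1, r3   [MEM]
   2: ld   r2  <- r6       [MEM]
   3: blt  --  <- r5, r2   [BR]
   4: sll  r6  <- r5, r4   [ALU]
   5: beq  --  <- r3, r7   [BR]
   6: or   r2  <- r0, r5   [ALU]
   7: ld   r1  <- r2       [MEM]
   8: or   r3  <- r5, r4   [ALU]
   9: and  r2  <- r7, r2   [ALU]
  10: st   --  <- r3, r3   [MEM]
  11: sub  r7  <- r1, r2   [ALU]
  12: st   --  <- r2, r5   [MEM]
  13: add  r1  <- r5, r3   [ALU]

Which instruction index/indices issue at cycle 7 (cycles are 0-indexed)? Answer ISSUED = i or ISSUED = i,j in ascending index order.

ISSUED = 11,12

c0: i0 mul.MUL  no-port MUL/MEM
c1: i1 st.MEM  no-port MEM/MEM
c2: i2 ld.MEM  RAW r2
c3: i3&i4 blt.BR+sll.ALU  pair
c4: i5&i6 beq.BR+or.ALU  pair
c5: i7&i8 ld.MEM+or.ALU  pair
c6: i9&i10 and.ALU+st.MEM  pair
c7: i11&i12 sub.ALU+st.MEM  pair
c8: i13 add.ALU  tail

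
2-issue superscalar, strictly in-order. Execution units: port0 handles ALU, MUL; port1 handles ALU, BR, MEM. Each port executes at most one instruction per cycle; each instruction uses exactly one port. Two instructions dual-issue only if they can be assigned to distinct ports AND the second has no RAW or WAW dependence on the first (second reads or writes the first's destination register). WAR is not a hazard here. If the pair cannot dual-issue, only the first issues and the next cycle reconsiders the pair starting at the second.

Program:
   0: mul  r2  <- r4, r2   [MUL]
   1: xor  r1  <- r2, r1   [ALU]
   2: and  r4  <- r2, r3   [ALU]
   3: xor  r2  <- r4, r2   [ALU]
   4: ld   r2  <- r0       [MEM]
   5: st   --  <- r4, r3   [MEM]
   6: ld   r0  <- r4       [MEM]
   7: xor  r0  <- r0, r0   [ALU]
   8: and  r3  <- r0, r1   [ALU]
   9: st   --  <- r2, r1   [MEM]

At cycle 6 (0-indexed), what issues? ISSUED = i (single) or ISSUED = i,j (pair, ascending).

0. mul @i0  | RAW r2
1. xor and @i1/i2  | pair
2. xor @i3  | WAW r2
3. ld @i4  | no-port MEM/MEM
4. st @i5  | no-port MEM/MEM
5. ld @i6  | RAW+WAW r0
6. xor @i7  | RAW r0
7. and st @i8/i9  | pair

ISSUED = 7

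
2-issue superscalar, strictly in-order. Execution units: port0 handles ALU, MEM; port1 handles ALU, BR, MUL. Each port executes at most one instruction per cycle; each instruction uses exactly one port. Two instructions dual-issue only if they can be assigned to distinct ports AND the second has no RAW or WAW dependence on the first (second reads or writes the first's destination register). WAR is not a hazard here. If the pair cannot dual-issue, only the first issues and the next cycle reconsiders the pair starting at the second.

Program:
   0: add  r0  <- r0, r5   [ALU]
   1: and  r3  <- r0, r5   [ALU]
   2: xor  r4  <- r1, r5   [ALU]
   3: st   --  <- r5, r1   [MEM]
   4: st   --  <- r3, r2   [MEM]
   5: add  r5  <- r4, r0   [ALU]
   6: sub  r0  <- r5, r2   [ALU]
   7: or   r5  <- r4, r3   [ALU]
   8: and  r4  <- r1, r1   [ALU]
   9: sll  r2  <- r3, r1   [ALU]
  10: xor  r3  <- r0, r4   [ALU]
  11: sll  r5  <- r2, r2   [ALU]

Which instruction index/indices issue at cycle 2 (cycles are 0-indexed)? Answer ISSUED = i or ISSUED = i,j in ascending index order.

ISSUED = 3

t=0 i0:add ; RAW r0
t=1 i1,i2:and+xor ; 2-wide
t=2 i3:st ; no-port MEM/MEM
t=3 i4,i5:st+add ; 2-wide
t=4 i6,i7:sub+or ; 2-wide
t=5 i8,i9:and+sll ; 2-wide
t=6 i10,i11:xor+sll ; 2-wide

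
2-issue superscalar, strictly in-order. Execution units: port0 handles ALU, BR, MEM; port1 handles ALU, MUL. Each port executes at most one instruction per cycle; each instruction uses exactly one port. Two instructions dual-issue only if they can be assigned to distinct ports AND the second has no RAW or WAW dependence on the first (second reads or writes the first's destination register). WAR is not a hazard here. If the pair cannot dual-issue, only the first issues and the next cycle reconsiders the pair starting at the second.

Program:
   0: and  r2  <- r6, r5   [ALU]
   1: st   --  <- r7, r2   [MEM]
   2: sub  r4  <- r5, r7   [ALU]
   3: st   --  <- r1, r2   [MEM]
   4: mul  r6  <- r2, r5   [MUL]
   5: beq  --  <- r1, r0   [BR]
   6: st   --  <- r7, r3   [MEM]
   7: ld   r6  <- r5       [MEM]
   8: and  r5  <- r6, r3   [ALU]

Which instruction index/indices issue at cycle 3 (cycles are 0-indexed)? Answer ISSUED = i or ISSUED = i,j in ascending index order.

ISSUED = 5

  cy0 -> i0 (and) RAW r2
  cy1 -> i1+i2 (st/sub) 2-wide
  cy2 -> i3+i4 (st/mul) 2-wide
  cy3 -> i5 (beq) no-port BR/MEM
  cy4 -> i6 (st) no-port MEM/MEM
  cy5 -> i7 (ld) RAW r6
  cy6 -> i8 (and) tail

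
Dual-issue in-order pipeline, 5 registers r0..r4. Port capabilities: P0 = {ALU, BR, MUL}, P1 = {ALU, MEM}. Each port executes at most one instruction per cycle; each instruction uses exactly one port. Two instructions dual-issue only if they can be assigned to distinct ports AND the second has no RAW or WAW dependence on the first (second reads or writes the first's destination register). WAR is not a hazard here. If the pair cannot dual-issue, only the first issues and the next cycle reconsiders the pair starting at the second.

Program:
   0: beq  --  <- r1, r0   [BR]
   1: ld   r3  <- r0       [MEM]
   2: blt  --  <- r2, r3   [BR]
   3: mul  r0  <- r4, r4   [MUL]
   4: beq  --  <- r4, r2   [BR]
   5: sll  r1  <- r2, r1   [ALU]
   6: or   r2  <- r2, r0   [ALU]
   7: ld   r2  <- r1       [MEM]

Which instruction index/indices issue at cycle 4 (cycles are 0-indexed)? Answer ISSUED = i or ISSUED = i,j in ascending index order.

ISSUED = 6

  cy0 -> i0&i1 (beq.BR ld.MEM) pair
  cy1 -> i2 (blt.BR) no-port BR/MUL
  cy2 -> i3 (mul.MUL) no-port MUL/BR
  cy3 -> i4&i5 (beq.BR sll.ALU) pair
  cy4 -> i6 (or.ALU) WAW r2
  cy5 -> i7 (ld.MEM) tail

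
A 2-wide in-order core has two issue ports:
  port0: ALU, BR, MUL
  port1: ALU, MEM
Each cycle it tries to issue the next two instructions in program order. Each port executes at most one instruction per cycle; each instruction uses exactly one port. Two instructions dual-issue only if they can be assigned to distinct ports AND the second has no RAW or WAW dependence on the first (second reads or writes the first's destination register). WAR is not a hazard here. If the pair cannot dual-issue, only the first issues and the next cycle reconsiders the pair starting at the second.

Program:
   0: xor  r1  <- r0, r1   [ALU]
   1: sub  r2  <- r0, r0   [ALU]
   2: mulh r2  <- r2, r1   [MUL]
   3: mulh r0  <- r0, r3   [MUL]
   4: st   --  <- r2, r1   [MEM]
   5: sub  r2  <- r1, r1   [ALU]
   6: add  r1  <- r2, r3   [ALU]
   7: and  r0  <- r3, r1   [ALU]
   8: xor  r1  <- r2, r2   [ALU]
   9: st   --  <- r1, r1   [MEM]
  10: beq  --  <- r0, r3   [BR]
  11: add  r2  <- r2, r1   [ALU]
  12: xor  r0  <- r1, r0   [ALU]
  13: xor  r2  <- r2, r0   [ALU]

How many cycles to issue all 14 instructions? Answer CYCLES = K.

c0: i0+i1 xor.ALU/sub.ALU  dual
c1: i2 mulh.MUL  no-port MUL/MUL
c2: i3+i4 mulh.MUL/st.MEM  dual
c3: i5 sub.ALU  RAW r2
c4: i6 add.ALU  RAW r1
c5: i7+i8 and.ALU/xor.ALU  dual
c6: i9+i10 st.MEM/beq.BR  dual
c7: i11+i12 add.ALU/xor.ALU  dual
c8: i13 xor.ALU  tail

CYCLES = 9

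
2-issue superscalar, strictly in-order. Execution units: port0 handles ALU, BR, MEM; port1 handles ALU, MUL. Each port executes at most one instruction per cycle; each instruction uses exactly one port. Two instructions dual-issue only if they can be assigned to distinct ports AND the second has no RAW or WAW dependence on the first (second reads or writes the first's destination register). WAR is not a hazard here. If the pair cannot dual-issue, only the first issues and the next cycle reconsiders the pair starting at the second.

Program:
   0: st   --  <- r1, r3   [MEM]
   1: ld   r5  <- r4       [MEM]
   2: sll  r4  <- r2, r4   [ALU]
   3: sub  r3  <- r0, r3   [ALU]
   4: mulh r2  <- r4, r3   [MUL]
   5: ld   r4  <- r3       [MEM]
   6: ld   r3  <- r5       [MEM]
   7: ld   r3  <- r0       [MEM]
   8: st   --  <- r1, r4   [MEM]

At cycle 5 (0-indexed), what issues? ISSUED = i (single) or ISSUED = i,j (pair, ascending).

  cy0 -> i0 (st.MEM) no-port MEM/MEM
  cy1 -> i1&i2 (ld.MEM;sll.ALU) dual
  cy2 -> i3 (sub.ALU) RAW r3
  cy3 -> i4&i5 (mulh.MUL;ld.MEM) dual
  cy4 -> i6 (ld.MEM) no-port MEM/MEM
  cy5 -> i7 (ld.MEM) no-port MEM/MEM
  cy6 -> i8 (st.MEM) tail

ISSUED = 7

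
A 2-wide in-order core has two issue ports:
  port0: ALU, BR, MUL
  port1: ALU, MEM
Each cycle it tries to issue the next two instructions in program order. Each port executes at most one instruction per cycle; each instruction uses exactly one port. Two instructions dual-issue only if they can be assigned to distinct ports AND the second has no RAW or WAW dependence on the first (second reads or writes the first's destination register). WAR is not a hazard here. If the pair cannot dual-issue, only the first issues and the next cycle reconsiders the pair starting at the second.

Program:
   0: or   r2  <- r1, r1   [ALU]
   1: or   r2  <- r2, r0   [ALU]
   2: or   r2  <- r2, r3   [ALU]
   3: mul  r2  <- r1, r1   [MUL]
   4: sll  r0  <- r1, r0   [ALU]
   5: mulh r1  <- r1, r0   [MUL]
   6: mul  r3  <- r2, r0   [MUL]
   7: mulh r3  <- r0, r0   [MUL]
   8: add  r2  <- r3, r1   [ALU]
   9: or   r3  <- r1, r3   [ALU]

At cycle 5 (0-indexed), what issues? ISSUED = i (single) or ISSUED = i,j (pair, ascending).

ISSUED = 6

  cy0 -> i0 (or.ALU) RAW+WAW r2
  cy1 -> i1 (or.ALU) RAW+WAW r2
  cy2 -> i2 (or.ALU) WAW r2
  cy3 -> i3,i4 (mul.MUL sll.ALU) 2-wide
  cy4 -> i5 (mulh.MUL) no-port MUL/MUL
  cy5 -> i6 (mul.MUL) no-port MUL/MUL
  cy6 -> i7 (mulh.MUL) RAW r3
  cy7 -> i8,i9 (add.ALU or.ALU) 2-wide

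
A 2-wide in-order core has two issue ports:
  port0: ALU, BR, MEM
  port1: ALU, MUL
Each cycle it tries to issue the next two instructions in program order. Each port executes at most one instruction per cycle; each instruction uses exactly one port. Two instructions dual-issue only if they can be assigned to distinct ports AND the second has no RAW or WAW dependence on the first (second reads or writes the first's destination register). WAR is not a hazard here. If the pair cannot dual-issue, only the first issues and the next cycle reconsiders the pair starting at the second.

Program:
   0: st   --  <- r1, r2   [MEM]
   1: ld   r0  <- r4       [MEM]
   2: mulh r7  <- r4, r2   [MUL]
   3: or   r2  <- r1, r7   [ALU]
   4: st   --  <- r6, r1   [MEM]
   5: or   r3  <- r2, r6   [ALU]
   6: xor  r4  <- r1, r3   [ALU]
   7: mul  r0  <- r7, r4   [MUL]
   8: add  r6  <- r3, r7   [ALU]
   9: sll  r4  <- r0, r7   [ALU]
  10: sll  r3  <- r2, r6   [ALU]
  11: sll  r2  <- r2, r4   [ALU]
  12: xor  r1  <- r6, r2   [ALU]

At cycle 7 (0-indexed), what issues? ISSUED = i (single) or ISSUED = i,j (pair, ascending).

t=0 i0:st ; no-port MEM/MEM
t=1 i1/i2:ld mulh ; pair
t=2 i3/i4:or st ; pair
t=3 i5:or ; RAW r3
t=4 i6:xor ; RAW r4
t=5 i7/i8:mul add ; pair
t=6 i9/i10:sll sll ; pair
t=7 i11:sll ; RAW r2
t=8 i12:xor ; tail

ISSUED = 11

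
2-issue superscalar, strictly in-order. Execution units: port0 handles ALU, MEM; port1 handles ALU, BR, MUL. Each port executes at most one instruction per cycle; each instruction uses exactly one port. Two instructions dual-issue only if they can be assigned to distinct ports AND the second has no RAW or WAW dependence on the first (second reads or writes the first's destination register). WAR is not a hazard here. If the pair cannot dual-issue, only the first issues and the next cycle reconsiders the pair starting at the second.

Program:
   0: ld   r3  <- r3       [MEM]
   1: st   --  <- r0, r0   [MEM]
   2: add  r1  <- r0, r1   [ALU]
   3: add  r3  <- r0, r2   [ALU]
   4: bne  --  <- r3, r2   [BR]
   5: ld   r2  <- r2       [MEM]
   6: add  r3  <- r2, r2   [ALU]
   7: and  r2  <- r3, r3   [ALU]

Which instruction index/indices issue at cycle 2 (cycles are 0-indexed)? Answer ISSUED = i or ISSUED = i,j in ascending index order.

0. ld @i0  | no-port MEM/MEM
1. st;add @i1&i2  | dual
2. add @i3  | RAW r3
3. bne;ld @i4&i5  | dual
4. add @i6  | RAW r3
5. and @i7  | tail

ISSUED = 3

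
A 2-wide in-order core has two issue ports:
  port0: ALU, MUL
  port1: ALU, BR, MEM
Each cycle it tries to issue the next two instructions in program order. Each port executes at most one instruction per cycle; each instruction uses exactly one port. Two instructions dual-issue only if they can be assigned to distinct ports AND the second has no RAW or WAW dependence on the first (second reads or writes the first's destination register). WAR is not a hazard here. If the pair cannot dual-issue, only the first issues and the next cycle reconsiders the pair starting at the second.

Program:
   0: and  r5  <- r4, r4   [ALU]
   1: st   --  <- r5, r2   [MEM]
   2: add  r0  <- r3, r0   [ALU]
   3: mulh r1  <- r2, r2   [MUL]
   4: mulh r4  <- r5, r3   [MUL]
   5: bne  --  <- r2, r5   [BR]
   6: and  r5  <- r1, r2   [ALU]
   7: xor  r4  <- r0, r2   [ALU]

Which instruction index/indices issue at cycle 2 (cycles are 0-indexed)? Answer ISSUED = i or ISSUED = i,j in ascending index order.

[0] i0  and.ALU  -- RAW r5
[1] i1/i2  st.MEM/add.ALU  -- 2-wide
[2] i3  mulh.MUL  -- no-port MUL/MUL
[3] i4/i5  mulh.MUL/bne.BR  -- 2-wide
[4] i6/i7  and.ALU/xor.ALU  -- 2-wide

ISSUED = 3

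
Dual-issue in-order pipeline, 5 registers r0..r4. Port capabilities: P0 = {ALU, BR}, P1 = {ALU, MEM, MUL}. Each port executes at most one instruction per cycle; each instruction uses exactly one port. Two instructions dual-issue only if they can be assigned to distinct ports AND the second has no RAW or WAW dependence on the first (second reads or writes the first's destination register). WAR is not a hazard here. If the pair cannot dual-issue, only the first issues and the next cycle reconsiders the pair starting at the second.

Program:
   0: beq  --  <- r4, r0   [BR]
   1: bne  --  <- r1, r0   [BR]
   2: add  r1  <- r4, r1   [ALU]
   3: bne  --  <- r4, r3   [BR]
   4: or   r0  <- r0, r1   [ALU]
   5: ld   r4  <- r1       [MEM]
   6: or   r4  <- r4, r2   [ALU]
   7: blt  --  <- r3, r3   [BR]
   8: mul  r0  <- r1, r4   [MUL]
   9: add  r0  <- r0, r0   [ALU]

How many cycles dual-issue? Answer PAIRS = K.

[0] i0  beq.BR  -- no-port BR/BR
[1] i1/i2  bne.BR add.ALU  -- 2-wide
[2] i3/i4  bne.BR or.ALU  -- 2-wide
[3] i5  ld.MEM  -- RAW+WAW r4
[4] i6/i7  or.ALU blt.BR  -- 2-wide
[5] i8  mul.MUL  -- RAW+WAW r0
[6] i9  add.ALU  -- tail

PAIRS = 3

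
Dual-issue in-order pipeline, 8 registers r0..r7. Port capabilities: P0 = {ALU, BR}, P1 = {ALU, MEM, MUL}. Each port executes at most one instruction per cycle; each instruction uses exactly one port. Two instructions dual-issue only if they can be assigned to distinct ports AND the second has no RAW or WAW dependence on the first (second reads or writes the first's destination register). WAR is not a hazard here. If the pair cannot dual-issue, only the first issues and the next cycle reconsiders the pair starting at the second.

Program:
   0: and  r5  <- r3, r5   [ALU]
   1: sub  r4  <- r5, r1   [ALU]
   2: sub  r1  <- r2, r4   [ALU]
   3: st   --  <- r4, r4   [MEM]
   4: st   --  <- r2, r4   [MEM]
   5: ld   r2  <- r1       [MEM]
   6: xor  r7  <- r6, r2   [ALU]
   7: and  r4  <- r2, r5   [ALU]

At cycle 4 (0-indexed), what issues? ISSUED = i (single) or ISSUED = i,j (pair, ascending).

ISSUED = 5

#0 head=0: and i0 RAW r5
#1 head=1: sub i1 RAW r4
#2 head=2: sub+st i2+i3 dual
#3 head=4: st i4 no-port MEM/MEM
#4 head=5: ld i5 RAW r2
#5 head=6: xor+and i6+i7 dual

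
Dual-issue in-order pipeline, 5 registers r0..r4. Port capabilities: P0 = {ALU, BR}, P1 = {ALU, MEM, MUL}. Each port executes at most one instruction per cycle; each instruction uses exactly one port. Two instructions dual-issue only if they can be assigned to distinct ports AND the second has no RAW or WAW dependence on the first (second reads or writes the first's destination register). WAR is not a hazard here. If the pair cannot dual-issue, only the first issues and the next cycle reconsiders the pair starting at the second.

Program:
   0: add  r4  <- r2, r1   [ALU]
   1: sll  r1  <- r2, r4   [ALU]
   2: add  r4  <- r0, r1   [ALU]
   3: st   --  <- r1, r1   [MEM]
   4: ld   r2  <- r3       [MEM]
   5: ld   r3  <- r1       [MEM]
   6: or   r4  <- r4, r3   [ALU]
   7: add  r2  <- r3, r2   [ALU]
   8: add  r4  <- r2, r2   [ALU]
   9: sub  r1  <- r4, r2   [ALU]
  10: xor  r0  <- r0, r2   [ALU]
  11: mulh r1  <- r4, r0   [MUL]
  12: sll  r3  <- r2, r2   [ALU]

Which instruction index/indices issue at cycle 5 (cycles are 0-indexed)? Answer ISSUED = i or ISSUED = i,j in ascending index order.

ISSUED = 6,7

  cy0 -> i0 (add) RAW r4
  cy1 -> i1 (sll) RAW r1
  cy2 -> i2/i3 (add+st) 2-wide
  cy3 -> i4 (ld) no-port MEM/MEM
  cy4 -> i5 (ld) RAW r3
  cy5 -> i6/i7 (or+add) 2-wide
  cy6 -> i8 (add) RAW r4
  cy7 -> i9/i10 (sub+xor) 2-wide
  cy8 -> i11/i12 (mulh+sll) 2-wide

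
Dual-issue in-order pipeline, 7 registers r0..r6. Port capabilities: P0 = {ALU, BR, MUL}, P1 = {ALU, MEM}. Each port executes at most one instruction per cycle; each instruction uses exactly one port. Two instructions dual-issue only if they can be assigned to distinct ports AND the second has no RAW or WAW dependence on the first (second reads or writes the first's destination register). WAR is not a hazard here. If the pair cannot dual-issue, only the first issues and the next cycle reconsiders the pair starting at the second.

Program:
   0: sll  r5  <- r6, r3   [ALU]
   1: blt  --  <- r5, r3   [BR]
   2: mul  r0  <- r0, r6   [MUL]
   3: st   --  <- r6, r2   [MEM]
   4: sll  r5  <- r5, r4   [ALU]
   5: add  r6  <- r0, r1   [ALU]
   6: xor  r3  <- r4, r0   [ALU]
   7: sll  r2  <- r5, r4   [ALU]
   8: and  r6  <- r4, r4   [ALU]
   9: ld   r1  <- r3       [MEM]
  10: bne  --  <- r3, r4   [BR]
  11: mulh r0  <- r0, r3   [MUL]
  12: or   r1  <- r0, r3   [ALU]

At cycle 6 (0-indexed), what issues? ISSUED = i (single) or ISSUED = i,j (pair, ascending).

ISSUED = 10

[0] i0  sll.ALU  -- RAW r5
[1] i1  blt.BR  -- no-port BR/MUL
[2] i2/i3  mul.MUL;st.MEM  -- dual
[3] i4/i5  sll.ALU;add.ALU  -- dual
[4] i6/i7  xor.ALU;sll.ALU  -- dual
[5] i8/i9  and.ALU;ld.MEM  -- dual
[6] i10  bne.BR  -- no-port BR/MUL
[7] i11  mulh.MUL  -- RAW r0
[8] i12  or.ALU  -- tail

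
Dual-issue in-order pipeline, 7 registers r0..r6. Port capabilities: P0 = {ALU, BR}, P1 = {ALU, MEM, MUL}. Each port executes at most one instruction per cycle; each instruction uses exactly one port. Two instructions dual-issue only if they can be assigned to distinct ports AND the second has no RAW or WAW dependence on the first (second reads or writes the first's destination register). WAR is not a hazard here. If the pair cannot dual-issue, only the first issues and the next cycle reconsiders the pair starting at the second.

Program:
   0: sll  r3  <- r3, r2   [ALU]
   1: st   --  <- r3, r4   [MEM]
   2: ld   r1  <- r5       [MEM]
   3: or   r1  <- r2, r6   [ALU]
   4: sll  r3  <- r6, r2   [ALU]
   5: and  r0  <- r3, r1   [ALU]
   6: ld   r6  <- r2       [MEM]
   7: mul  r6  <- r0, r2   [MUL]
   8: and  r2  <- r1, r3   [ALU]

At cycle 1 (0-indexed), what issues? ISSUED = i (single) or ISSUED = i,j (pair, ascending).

ISSUED = 1

[0] i0  sll  -- RAW r3
[1] i1  st  -- no-port MEM/MEM
[2] i2  ld  -- WAW r1
[3] i3+i4  or sll  -- 2-wide
[4] i5+i6  and ld  -- 2-wide
[5] i7+i8  mul and  -- 2-wide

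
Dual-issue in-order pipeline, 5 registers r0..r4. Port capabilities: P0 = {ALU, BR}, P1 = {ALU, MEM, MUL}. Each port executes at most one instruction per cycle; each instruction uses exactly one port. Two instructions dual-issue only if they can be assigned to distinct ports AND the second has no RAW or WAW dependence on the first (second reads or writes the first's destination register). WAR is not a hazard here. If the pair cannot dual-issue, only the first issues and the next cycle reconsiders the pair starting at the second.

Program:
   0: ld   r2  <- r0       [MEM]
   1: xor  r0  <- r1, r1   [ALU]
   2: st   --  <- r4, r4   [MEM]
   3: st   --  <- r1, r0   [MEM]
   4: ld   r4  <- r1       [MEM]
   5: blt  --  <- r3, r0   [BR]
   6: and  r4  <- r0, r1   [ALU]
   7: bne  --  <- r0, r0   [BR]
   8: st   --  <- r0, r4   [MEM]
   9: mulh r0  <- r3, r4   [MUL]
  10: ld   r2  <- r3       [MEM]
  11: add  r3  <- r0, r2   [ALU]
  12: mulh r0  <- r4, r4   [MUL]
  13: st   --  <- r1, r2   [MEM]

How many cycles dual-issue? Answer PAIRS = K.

PAIRS = 4

[0] i0/i1  ld;xor  -- pair
[1] i2  st  -- no-port MEM/MEM
[2] i3  st  -- no-port MEM/MEM
[3] i4/i5  ld;blt  -- pair
[4] i6/i7  and;bne  -- pair
[5] i8  st  -- no-port MEM/MUL
[6] i9  mulh  -- no-port MUL/MEM
[7] i10  ld  -- RAW r2
[8] i11/i12  add;mulh  -- pair
[9] i13  st  -- tail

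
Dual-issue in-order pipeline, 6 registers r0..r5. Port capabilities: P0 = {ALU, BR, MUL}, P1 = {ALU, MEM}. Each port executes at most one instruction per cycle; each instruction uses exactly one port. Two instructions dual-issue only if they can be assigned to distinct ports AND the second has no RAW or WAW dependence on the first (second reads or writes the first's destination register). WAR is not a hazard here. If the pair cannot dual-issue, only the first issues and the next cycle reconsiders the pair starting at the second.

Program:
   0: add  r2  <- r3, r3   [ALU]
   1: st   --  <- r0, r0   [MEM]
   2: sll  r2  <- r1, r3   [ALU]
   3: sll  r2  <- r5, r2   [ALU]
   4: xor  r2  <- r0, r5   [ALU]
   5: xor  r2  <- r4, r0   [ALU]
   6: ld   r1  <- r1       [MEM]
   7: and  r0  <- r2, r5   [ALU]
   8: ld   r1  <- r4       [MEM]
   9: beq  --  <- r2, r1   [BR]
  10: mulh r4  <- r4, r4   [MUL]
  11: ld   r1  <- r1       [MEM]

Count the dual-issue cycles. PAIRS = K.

  cy0 -> i0&i1 (add/st) dual
  cy1 -> i2 (sll) RAW+WAW r2
  cy2 -> i3 (sll) WAW r2
  cy3 -> i4 (xor) WAW r2
  cy4 -> i5&i6 (xor/ld) dual
  cy5 -> i7&i8 (and/ld) dual
  cy6 -> i9 (beq) no-port BR/MUL
  cy7 -> i10&i11 (mulh/ld) dual

PAIRS = 4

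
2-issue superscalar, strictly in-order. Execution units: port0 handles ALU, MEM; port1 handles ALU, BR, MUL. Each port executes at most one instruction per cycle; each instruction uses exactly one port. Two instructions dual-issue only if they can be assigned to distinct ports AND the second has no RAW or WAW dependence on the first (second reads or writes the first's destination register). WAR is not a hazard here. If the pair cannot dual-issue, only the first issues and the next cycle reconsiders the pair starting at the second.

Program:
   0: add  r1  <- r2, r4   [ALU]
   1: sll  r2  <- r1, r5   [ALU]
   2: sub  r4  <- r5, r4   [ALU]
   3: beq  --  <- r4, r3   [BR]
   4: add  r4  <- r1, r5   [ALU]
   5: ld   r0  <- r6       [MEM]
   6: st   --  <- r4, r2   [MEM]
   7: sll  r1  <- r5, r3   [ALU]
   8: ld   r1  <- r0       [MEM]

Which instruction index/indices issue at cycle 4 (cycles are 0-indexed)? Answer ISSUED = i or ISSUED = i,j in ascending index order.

c0: i0 add  RAW r1
c1: i1/i2 sll+sub  2-wide
c2: i3/i4 beq+add  2-wide
c3: i5 ld  no-port MEM/MEM
c4: i6/i7 st+sll  2-wide
c5: i8 ld  tail

ISSUED = 6,7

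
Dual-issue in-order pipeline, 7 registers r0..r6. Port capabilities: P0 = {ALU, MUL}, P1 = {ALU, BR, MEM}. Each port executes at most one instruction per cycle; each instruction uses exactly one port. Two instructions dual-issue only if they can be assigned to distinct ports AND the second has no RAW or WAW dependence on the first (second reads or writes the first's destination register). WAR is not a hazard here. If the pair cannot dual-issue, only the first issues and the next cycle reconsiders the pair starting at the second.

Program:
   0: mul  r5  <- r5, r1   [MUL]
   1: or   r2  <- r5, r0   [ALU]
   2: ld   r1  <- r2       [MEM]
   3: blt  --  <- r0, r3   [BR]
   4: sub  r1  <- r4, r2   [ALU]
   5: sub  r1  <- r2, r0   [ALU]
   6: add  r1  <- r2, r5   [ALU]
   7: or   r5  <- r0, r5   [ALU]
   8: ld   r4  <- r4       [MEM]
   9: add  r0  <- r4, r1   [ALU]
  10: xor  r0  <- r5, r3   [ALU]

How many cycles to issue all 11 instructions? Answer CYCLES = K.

#0 head=0: mul.MUL i0 RAW r5
#1 head=1: or.ALU i1 RAW r2
#2 head=2: ld.MEM i2 no-port MEM/BR
#3 head=3: blt.BR sub.ALU i3/i4 pair
#4 head=5: sub.ALU i5 WAW r1
#5 head=6: add.ALU or.ALU i6/i7 pair
#6 head=8: ld.MEM i8 RAW r4
#7 head=9: add.ALU i9 WAW r0
#8 head=10: xor.ALU i10 tail

CYCLES = 9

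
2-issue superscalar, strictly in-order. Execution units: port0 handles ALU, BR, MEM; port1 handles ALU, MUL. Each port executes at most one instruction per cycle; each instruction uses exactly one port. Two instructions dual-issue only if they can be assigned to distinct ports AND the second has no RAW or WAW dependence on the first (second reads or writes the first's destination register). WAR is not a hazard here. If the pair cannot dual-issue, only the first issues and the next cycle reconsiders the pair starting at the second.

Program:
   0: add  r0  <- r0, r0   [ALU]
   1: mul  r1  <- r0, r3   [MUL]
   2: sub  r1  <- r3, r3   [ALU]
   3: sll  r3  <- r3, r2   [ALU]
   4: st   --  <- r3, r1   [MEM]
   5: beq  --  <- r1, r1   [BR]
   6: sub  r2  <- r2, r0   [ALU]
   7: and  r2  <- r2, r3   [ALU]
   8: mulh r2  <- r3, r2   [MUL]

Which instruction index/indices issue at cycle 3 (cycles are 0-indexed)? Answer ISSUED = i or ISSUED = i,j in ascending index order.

[0] i0  add  -- RAW r0
[1] i1  mul  -- WAW r1
[2] i2/i3  sub/sll  -- 2-wide
[3] i4  st  -- no-port MEM/BR
[4] i5/i6  beq/sub  -- 2-wide
[5] i7  and  -- RAW+WAW r2
[6] i8  mulh  -- tail

ISSUED = 4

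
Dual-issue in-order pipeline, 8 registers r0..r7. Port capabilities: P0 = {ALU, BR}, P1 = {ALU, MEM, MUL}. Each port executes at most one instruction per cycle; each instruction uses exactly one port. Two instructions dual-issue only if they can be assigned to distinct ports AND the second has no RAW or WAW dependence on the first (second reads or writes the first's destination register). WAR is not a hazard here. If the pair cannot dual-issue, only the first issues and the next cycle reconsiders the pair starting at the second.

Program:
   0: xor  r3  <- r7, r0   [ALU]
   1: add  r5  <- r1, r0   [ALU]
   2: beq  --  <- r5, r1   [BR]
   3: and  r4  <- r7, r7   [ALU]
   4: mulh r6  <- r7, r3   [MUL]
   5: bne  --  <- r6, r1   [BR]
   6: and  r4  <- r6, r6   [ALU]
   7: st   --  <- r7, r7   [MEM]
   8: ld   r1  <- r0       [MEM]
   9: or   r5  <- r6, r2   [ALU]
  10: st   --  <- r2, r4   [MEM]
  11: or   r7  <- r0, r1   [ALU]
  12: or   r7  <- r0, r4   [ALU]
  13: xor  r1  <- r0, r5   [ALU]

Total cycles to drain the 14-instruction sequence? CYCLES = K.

t=0 i0&i1:xor/add ; 2-wide
t=1 i2&i3:beq/and ; 2-wide
t=2 i4:mulh ; RAW r6
t=3 i5&i6:bne/and ; 2-wide
t=4 i7:st ; no-port MEM/MEM
t=5 i8&i9:ld/or ; 2-wide
t=6 i10&i11:st/or ; 2-wide
t=7 i12&i13:or/xor ; 2-wide

CYCLES = 8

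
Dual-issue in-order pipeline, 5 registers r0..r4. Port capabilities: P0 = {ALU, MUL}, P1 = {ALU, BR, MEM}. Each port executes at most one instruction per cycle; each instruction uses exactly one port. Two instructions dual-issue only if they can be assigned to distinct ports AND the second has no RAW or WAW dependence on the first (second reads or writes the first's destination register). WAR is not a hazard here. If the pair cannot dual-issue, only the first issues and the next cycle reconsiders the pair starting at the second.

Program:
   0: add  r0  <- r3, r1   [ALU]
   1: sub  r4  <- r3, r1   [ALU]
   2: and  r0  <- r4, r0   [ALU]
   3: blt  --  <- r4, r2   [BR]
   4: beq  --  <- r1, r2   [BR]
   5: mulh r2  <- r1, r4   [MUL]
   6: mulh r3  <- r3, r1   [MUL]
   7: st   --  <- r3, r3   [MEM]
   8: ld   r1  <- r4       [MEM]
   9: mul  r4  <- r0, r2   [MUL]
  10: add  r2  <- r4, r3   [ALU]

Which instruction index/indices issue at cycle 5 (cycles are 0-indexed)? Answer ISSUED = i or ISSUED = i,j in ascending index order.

[0] i0+i1  add;sub  -- dual
[1] i2+i3  and;blt  -- dual
[2] i4+i5  beq;mulh  -- dual
[3] i6  mulh  -- RAW r3
[4] i7  st  -- no-port MEM/MEM
[5] i8+i9  ld;mul  -- dual
[6] i10  add  -- tail

ISSUED = 8,9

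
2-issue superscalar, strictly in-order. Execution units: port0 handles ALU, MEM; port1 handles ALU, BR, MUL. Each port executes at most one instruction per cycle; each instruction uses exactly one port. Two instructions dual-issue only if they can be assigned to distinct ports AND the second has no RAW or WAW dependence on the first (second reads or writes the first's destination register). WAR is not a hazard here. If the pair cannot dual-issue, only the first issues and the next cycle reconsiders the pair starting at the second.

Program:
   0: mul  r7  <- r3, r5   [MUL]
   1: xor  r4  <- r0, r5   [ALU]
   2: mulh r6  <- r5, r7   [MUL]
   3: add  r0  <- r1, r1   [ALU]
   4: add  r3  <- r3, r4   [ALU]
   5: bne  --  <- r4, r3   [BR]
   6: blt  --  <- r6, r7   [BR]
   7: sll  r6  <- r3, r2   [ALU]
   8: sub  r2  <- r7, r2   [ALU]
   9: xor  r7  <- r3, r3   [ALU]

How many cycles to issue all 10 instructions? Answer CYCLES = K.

CYCLES = 6

#0 head=0: mul.MUL xor.ALU i0,i1 dual
#1 head=2: mulh.MUL add.ALU i2,i3 dual
#2 head=4: add.ALU i4 RAW r3
#3 head=5: bne.BR i5 no-port BR/BR
#4 head=6: blt.BR sll.ALU i6,i7 dual
#5 head=8: sub.ALU xor.ALU i8,i9 dual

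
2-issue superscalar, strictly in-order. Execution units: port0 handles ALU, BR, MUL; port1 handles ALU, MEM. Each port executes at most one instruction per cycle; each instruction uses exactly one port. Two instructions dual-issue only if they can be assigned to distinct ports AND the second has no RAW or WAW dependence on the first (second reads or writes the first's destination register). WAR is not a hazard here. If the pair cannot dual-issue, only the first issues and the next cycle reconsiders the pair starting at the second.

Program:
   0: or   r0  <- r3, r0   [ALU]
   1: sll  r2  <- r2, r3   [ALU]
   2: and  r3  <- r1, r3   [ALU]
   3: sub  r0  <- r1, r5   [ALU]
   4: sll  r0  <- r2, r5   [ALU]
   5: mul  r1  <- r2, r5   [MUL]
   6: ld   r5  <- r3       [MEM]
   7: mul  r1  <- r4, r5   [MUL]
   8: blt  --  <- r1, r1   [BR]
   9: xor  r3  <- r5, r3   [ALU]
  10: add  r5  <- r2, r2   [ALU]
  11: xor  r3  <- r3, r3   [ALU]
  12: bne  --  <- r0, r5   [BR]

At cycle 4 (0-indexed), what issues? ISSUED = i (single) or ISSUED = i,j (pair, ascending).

[0] i0,i1  or sll  -- dual
[1] i2,i3  and sub  -- dual
[2] i4,i5  sll mul  -- dual
[3] i6  ld  -- RAW r5
[4] i7  mul  -- no-port MUL/BR
[5] i8,i9  blt xor  -- dual
[6] i10,i11  add xor  -- dual
[7] i12  bne  -- tail

ISSUED = 7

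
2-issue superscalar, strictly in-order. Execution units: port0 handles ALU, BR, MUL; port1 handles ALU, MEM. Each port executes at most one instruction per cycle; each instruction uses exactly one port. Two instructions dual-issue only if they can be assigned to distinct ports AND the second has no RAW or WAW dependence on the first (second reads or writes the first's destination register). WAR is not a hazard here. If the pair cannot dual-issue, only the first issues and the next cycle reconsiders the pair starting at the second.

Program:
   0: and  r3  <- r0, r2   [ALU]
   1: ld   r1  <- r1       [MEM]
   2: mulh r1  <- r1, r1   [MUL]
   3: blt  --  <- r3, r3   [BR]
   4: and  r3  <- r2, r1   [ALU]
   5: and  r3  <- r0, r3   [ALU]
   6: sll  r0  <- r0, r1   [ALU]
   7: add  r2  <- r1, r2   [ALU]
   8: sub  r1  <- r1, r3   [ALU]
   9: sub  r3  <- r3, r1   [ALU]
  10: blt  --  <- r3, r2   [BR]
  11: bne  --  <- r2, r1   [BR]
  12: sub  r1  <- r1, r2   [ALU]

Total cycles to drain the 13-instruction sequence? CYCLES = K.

CYCLES = 8

c0: i0+i1 and.ALU;ld.MEM  pair
c1: i2 mulh.MUL  no-port MUL/BR
c2: i3+i4 blt.BR;and.ALU  pair
c3: i5+i6 and.ALU;sll.ALU  pair
c4: i7+i8 add.ALU;sub.ALU  pair
c5: i9 sub.ALU  RAW r3
c6: i10 blt.BR  no-port BR/BR
c7: i11+i12 bne.BR;sub.ALU  pair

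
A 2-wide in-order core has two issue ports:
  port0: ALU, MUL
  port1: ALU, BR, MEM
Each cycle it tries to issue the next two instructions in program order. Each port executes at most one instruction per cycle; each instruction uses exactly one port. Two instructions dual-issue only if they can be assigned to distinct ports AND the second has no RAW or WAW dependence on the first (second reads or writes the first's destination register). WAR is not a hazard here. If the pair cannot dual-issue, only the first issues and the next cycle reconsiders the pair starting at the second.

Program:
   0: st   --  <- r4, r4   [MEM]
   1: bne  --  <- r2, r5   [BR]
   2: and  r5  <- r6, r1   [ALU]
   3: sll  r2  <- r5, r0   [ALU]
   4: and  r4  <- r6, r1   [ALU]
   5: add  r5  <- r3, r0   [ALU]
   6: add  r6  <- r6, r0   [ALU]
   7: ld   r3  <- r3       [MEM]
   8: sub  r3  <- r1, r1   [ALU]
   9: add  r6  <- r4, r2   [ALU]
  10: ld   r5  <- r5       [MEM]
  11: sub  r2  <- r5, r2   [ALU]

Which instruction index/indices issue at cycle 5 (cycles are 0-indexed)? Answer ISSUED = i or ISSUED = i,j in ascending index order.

t=0 i0:st.MEM ; no-port MEM/BR
t=1 i1+i2:bne.BR and.ALU ; pair
t=2 i3+i4:sll.ALU and.ALU ; pair
t=3 i5+i6:add.ALU add.ALU ; pair
t=4 i7:ld.MEM ; WAW r3
t=5 i8+i9:sub.ALU add.ALU ; pair
t=6 i10:ld.MEM ; RAW r5
t=7 i11:sub.ALU ; tail

ISSUED = 8,9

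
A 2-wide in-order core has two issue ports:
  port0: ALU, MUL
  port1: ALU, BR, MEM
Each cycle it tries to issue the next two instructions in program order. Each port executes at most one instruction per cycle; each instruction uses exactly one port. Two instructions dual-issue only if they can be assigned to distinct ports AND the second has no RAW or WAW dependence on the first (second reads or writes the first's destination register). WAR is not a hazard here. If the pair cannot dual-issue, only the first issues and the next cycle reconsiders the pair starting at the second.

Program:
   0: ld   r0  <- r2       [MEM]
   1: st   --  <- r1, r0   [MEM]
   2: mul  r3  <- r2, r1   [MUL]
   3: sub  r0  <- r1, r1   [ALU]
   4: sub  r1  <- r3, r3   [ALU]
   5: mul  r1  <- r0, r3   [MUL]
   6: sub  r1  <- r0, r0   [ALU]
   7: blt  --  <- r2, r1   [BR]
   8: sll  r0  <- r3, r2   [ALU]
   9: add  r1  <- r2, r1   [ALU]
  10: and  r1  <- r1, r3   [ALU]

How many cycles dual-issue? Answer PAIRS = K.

c0: i0 ld.MEM  no-port MEM/MEM
c1: i1+i2 st.MEM;mul.MUL  dual
c2: i3+i4 sub.ALU;sub.ALU  dual
c3: i5 mul.MUL  WAW r1
c4: i6 sub.ALU  RAW r1
c5: i7+i8 blt.BR;sll.ALU  dual
c6: i9 add.ALU  RAW+WAW r1
c7: i10 and.ALU  tail

PAIRS = 3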